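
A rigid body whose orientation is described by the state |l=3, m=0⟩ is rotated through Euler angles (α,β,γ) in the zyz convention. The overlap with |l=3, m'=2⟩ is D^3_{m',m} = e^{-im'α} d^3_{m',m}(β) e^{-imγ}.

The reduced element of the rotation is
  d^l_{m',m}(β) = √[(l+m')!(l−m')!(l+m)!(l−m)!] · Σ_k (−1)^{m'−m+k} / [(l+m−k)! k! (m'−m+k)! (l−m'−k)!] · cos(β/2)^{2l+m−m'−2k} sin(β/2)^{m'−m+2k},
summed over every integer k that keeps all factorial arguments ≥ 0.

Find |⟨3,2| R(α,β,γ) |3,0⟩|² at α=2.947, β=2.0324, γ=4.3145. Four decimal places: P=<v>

P=0.2390

Split into d^3_{2,0}(β=2.0324) × two z-phases.
With c≡cos(β/2)=0.526600 and s≡sin(β/2)=0.850113, N=[120·1·6·6]^{1/2}=65.726707
The bounds max(0,m−m')=0 and min(l+m,l−m')=1 give 2 terms
  k=0: (−1)^2·65.7267/(12)·0.5266^4·0.8501^2 = +0.304395
  k=1: (−1)^3·65.7267/(12)·0.5266^2·0.8501^4 = -0.793285
d^3_{2,0}(2.0324) = +0.304395 -0.793285 = -0.488890
|D^3_{2,0}|² = |d^3_{2,0}(β)|² = (-0.488890)² = 0.239013 (the z-rotation phases have unit modulus)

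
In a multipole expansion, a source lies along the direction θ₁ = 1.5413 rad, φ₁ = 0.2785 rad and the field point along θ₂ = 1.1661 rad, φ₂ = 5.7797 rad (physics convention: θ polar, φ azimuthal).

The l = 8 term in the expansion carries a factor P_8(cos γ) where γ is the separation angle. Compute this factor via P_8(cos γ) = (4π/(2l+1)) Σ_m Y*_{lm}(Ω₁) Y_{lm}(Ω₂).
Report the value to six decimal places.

Summing Y*_{l m}(θ₁,φ₁)·Y_{l m}(θ₂,φ₂) over m ∈ [−8, 8]; prefactor 4π/(2·8+1) = 0.739198:
  term(m=-8) = (0.134905, -0.003684)   from Y*(Ω₁)=(-0.313784, 0.406649), Y(Ω₂)=(-0.166130, -0.203556)
  term(m=-7) = (0.018830, -0.019752)   from Y*(Ω₁)=(-0.022412, 0.056324), Y(Ω₂)=(-0.417591, -0.168151)
  term(m=-6) = (0.002284, 0.111506)   from Y*(Ω₁)=(0.037067, -0.368678), Y(Ω₂)=(-0.298805, 0.036236)
  term(m=-5) = (-0.007285, -0.007040)   from Y*(Ω₁)=(-0.012676, -0.070343), Y(Ω₂)=(0.115014, -0.082835)
  term(m=-4) = (0.117070, -0.001598)   from Y*(Ω₁)=(0.145591, 0.296240), Y(Ω₂)=(0.152090, -0.320440)
  term(m=-3) = (0.001338, -0.001366)   from Y*(Ω₁)=(0.051383, 0.056808), Y(Ω₂)=(-0.001505, -0.024919)
  term(m=-2) = (-0.000706, -0.103398)   from Y*(Ω₁)=(-0.265733, -0.165493), Y(Ω₂)=(0.176519, 0.279173)
  term(m=-1) = (-0.005137, -0.005102)   from Y*(Ω₁)=(-0.075758, -0.021662), Y(Ω₂)=(0.080479, 0.044331)
  term(m=+0) = (-0.097491, 0.000000)   from Y*(Ω₁)=(0.308126, -0.000000), Y(Ω₂)=(-0.316401, 0.000000)
  term(m=+1) = (-0.005137, 0.005102)   from Y*(Ω₁)=(0.075758, -0.021662), Y(Ω₂)=(-0.080479, 0.044331)
  term(m=+2) = (-0.000706, 0.103398)   from Y*(Ω₁)=(-0.265733, 0.165493), Y(Ω₂)=(0.176519, -0.279173)
  term(m=+3) = (0.001338, 0.001366)   from Y*(Ω₁)=(-0.051383, 0.056808), Y(Ω₂)=(0.001505, -0.024919)
  term(m=+4) = (0.117070, 0.001598)   from Y*(Ω₁)=(0.145591, -0.296240), Y(Ω₂)=(0.152090, 0.320440)
  term(m=+5) = (-0.007285, 0.007040)   from Y*(Ω₁)=(0.012676, -0.070343), Y(Ω₂)=(-0.115014, -0.082835)
  term(m=+6) = (0.002284, -0.111506)   from Y*(Ω₁)=(0.037067, 0.368678), Y(Ω₂)=(-0.298805, -0.036236)
  term(m=+7) = (0.018830, 0.019752)   from Y*(Ω₁)=(0.022412, 0.056324), Y(Ω₂)=(0.417591, -0.168151)
  term(m=+8) = (0.134905, 0.003684)   from Y*(Ω₁)=(-0.313784, -0.406649), Y(Ω₂)=(-0.166130, 0.203556)
Accumulated sum (0.425108, 0.000000); after 4π/(2l+1) scaling, (0.314239, 0.000000) ⇒ P_8 = 0.314239

0.314239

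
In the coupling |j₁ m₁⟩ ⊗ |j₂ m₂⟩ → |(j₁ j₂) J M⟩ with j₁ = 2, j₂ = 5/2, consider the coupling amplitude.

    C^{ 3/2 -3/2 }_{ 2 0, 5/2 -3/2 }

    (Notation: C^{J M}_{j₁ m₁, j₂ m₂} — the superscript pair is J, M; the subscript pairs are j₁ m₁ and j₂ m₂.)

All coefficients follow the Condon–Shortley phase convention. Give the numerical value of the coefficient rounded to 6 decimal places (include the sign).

√[4·3!1!2!/7! · 2!2!1!4!0!3!] = √(192/35)
  +(−1)^1/∏(1,2,1,0,0,2)! = -1/4  (running -1/4)
⟨..|..⟩ = √(192/35)·(-1/4) = -0.585540

-0.585540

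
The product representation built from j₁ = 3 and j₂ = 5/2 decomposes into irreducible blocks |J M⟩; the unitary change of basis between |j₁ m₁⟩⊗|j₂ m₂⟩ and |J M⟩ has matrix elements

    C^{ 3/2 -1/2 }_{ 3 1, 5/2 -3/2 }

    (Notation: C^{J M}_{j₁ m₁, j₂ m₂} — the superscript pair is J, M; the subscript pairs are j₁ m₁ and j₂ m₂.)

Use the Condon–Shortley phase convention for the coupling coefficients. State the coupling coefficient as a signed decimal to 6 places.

triangle: 4!·2!·1!/8! = 48/40320
(j±m)!: 4!·2!·1!·4!·1!·2! = 2304
prefactor² = (2J+1)·Δ·N² = 384/35
  k=0: +1/(0!·4!·2!·1!·0!·0!) = 1/48
  k=1: −1/(1!·3!·1!·0!·1!·1!) = -1/6
Σ = -7/48  ⇒  CG² = 384/35·(-7/48)² = 7/30
CG = −√(7/30) = -0.483046

−√(7/30) = -0.483046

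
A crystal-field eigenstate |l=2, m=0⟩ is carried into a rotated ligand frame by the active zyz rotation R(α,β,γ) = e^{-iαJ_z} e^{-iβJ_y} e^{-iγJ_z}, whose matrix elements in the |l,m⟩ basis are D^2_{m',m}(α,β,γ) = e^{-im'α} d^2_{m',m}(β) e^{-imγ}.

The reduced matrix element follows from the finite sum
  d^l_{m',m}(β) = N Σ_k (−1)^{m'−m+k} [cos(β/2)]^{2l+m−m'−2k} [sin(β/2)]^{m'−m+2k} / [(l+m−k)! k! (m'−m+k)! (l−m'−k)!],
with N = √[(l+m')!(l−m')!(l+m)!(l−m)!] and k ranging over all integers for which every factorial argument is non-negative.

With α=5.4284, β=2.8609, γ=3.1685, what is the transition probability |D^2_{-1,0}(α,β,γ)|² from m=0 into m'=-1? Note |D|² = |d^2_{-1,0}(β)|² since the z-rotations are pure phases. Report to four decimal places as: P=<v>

P=0.1063

Split into d^2_{-1,0}(β=2.8609) × two z-phases.
With c≡cos(β/2)=0.139886 and s≡sin(β/2)=0.990168, N=[1·6·2·2]^{1/2}=4.898979
k∈{1,2} keeps every argument non-negative
  k=1: (−1)^0·4.8990/(2)·0.1399^3·0.9902^1 = +0.006639
  k=2: (−1)^1·4.8990/(2)·0.1399^1·0.9902^3 = -0.332641
d^2_{-1,0}(2.8609) = +0.006639 -0.332641 = -0.326002
|D^2_{-1,0}|² = |d^2_{-1,0}(β)|² = (-0.326002)² = 0.106277 (the z-rotation phases have unit modulus)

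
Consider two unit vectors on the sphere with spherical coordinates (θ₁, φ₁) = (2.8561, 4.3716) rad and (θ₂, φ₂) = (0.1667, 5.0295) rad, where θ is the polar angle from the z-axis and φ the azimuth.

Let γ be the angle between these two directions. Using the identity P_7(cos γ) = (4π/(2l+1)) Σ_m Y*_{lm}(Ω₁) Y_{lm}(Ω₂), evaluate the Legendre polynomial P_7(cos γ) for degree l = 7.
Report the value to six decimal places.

0.331010

Addition theorem: P_7(cos γ) = (4π/15) Σ_m Y*_{lm}(Ω₁) Y_{lm}(Ω₂), m = −7…7:
  m=-7: (0.00005 - 0.00005j) × (-0.00000 + 0.00000j) = -0.00000 + 0.00000j  (running Σ = -0.00000 + 0.00000j)
  m=-6: (-0.00041 - 0.00080j) × (0.00001 + 0.00004j) = 0.00000 - 0.00000j  (running Σ = 0.00000 - 0.00000j)
  m=-5: (-0.00707 + 0.00095j) × (0.00054 - 0.00001j) = -0.00000 + 0.00000j  (running Σ = -0.00000 + 0.00000j)
  m=-4: (-0.00819 + 0.03888j) × (0.00158 - 0.00505j) = 0.00018 + 0.00010j  (running Σ = 0.00018 + 0.00010j)
  m=-3: (0.13381 + 0.08175j) × (-0.03047 - 0.02173j) = -0.00230 - 0.00540j  (running Σ = -0.00212 - 0.00530j)
  m=-2: (0.32309 - 0.26211j) × (-0.14804 + 0.10890j) = -0.01929 + 0.07399j  (running Σ = -0.02141 + 0.06869j)
  m=-1: (-0.20745 - 0.58499j) × (0.17416 + 0.53067j) = 0.27431 - 0.21197j  (running Σ = 0.25290 - 0.14328j)
  m=0: (-0.15663 + 0.00000j) × (0.70666 + 0.00000j) = -0.11069 + 0.00000j  (running Σ = 0.14221 - 0.14328j)
  m=1: (0.20745 - 0.58499j) × (-0.17416 + 0.53067j) = 0.27431 + 0.21197j  (running Σ = 0.41652 + 0.06869j)
  m=2: (0.32309 + 0.26211j) × (-0.14804 - 0.10890j) = -0.01929 - 0.07399j  (running Σ = 0.39724 - 0.00530j)
  m=3: (-0.13381 + 0.08175j) × (0.03047 - 0.02173j) = -0.00230 + 0.00540j  (running Σ = 0.39493 + 0.00010j)
  m=4: (-0.00819 - 0.03888j) × (0.00158 + 0.00505j) = 0.00018 - 0.00010j  (running Σ = 0.39512 + 0.00000j)
  m=5: (0.00707 + 0.00095j) × (-0.00054 - 0.00001j) = -0.00000 - 0.00000j  (running Σ = 0.39511 - 0.00000j)
  m=6: (-0.00041 + 0.00080j) × (0.00001 - 0.00004j) = 0.00000 + 0.00000j  (running Σ = 0.39511 + 0.00000j)
  m=7: (-0.00005 - 0.00005j) × (0.00000 + 0.00000j) = -0.00000 - 0.00000j  (running Σ = 0.39511 - 0.00000j)
Σ over m = 0.39511 - 0.00000j; ×(4π/15) → 0.33101 - 0.00000j. Real part: 0.331010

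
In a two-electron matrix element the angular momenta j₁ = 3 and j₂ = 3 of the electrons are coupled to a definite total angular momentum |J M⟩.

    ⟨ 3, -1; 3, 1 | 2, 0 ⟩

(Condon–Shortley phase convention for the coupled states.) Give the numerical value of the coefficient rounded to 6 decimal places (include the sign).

√[5·4!2!2!/9! · 2!4!4!2!2!2!] = √(256/21)
  +(−1)^2/∏(2,2,2,2,0,0)! = 1/16  (running 1/16)
  +(−1)^3/∏(3,1,1,1,1,1)! = -1/6  (running -5/48)
  +(−1)^4/∏(4,0,0,0,2,2)! = 1/96  (running -3/32)
⟨..|..⟩ = √(256/21)·(-3/32) = -0.327327

−√(3/28) = -0.327327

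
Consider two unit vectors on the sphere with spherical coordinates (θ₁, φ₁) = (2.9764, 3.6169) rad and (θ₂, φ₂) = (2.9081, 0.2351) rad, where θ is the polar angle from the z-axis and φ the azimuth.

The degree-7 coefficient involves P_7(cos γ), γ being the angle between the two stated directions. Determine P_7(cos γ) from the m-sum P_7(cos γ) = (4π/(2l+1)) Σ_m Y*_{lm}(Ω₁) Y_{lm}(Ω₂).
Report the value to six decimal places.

Term-by-term m-sum for l=7 (normalisation 4π/15 = 0.837758):
  term(m=-7) = +0.000000-0.000000i   from Y*(Ω₁)=+0.000002+0.000000i, Y(Ω₂)=-0.000001-0.000018i
  term(m=-6) = +0.000000+0.000000i   from Y*(Ω₁)=+0.000035-0.000010i, Y(Ω₂)=-0.000045+0.000276i
  term(m=-5) = -0.000001-0.000001i   from Y*(Ω₁)=+0.000371-0.000356i, Y(Ω₂)=+0.001059-0.002538i
  term(m=-4) = +0.000056+0.000080i   from Y*(Ω₁)=+0.001657-0.004831i, Y(Ω₂)=-0.011222+0.015379i
  term(m=-3) = -0.002578-0.002264i   from Y*(Ω₁)=-0.005267-0.036099i, Y(Ω₂)=+0.071613-0.060971i
  term(m=-2) = +0.050964+0.026559i   from Y*(Ω₁)=-0.105131-0.147204i, Y(Ω₂)=-0.283224+0.143939i
  term(m=-1) = -0.343510-0.084138i   from Y*(Ω₁)=-0.493945-0.254214i, Y(Ω₂)=+0.619119-0.148297i
  term(m=+0) = +0.287628+0.000000i   from Y*(Ω₁)=-0.712946-0.000000i, Y(Ω₂)=-0.403436+0.000000i
  term(m=+1) = -0.343510+0.084138i   from Y*(Ω₁)=+0.493945-0.254214i, Y(Ω₂)=-0.619119-0.148297i
  term(m=+2) = +0.050964-0.026559i   from Y*(Ω₁)=-0.105131+0.147204i, Y(Ω₂)=-0.283224-0.143939i
  term(m=+3) = -0.002578+0.002264i   from Y*(Ω₁)=+0.005267-0.036099i, Y(Ω₂)=-0.071613-0.060971i
  term(m=+4) = +0.000056-0.000080i   from Y*(Ω₁)=+0.001657+0.004831i, Y(Ω₂)=-0.011222-0.015379i
  term(m=+5) = -0.000001+0.000001i   from Y*(Ω₁)=-0.000371-0.000356i, Y(Ω₂)=-0.001059-0.002538i
  term(m=+6) = +0.000000-0.000000i   from Y*(Ω₁)=+0.000035+0.000010i, Y(Ω₂)=-0.000045-0.000276i
  term(m=+7) = +0.000000+0.000000i   from Y*(Ω₁)=-0.000002+0.000000i, Y(Ω₂)=+0.000001-0.000018i
Accumulated sum -0.302509+0.000000i; after 4π/(2l+1) scaling, -0.253429+0.000000i ⇒ P_7 = -0.253429

-0.253429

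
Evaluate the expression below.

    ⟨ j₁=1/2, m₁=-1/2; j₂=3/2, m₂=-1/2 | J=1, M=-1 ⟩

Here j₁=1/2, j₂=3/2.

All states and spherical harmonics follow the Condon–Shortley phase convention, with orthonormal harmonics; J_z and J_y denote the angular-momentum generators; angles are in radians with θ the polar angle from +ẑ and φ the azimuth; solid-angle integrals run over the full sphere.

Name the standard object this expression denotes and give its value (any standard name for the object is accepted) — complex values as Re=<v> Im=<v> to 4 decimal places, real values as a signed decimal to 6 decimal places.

This is a Clebsch–Gordan (vector-coupling) coefficient.
j₁+j₂−J=1  J+j₁−j₂=0  J−j₁+j₂=2  j₁+j₂+J+1=4
(j₁±m₁, j₂±m₂, J±M) = (0,1,1,2,0,2)
P² = 1
sum k=1..1:
  [1] −1/2 = -1/2
S = -1/2
C² = P²·S² = 1/4 ; C = -0.500000

Clebsch–Gordan coefficient, −√(1/4) ≈ -0.500000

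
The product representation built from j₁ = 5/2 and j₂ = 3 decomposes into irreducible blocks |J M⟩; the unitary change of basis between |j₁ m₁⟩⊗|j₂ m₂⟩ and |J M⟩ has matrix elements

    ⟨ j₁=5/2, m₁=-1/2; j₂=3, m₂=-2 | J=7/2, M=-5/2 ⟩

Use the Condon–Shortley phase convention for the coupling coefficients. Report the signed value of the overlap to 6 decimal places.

j₁+j₂−J=2  J+j₁−j₂=3  J−j₁+j₂=4  j₁+j₂+J+1=10
(j₁±m₁, j₂±m₂, J±M) = (2,3,1,5,1,6)
P² = 4608/7
sum k=0..1:
  [0] +1/72 = 1/72
  [1] −1/48 = -1/48
S = -1/144
C² = P²·S² = 2/63 ; C = -0.178174

-0.178174  (= −√(2/63))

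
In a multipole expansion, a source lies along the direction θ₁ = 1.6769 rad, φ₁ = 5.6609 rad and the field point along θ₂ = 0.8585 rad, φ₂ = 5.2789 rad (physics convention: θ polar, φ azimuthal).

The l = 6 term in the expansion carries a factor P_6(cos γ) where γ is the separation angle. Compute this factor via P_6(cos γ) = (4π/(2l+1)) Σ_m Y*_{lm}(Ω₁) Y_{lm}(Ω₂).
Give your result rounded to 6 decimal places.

0.095892

Addition theorem: P_6(cos γ) = (4π/13) Σ_m Y*_{lm}(Ω₁) Y_{lm}(Ω₂), m = −6…6:
  term(m=-6) = (-0.028002, 0.031849)   from Y*(Ω₁)=(-0.387507, 0.260649), Y(Ω₂)=(0.087815, -0.023123)
  term(m=-5) = (0.015573, -0.044136)   from Y*(Ω₁)=(0.172220, 0.005197), Y(Ω₂)=(0.082617, -0.258772)
  term(m=-4) = (-0.005665, -0.132296)   from Y*(Ω₁)=(0.242978, 0.185655), Y(Ω₂)=(-0.277393, -0.332527)
  term(m=-3) = (0.025214, 0.055742)   from Y*(Ω₁)=(-0.056926, -0.186627), Y(Ω₂)=(-0.310961, 0.040255)
  term(m=-2) = (-0.023234, -0.022261)   from Y*(Ω₁)=(0.082798, -0.244737), Y(Ω₂)=(0.052797, -0.112798)
  term(m=-1) = (0.068678, 0.027590)   from Y*(Ω₁)=(-0.164546, 0.118040), Y(Ω₂)=(-0.196152, -0.308387)
  term(m=+0) = (-0.005927, -0.000000)   from Y*(Ω₁)=(-0.245481, -0.000000), Y(Ω₂)=(0.024143, 0.000000)
  term(m=+1) = (0.068678, -0.027590)   from Y*(Ω₁)=(0.164546, 0.118040), Y(Ω₂)=(0.196152, -0.308387)
  term(m=+2) = (-0.023234, 0.022261)   from Y*(Ω₁)=(0.082798, 0.244737), Y(Ω₂)=(0.052797, 0.112798)
  term(m=+3) = (0.025214, -0.055742)   from Y*(Ω₁)=(0.056926, -0.186627), Y(Ω₂)=(0.310961, 0.040255)
  term(m=+4) = (-0.005665, 0.132296)   from Y*(Ω₁)=(0.242978, -0.185655), Y(Ω₂)=(-0.277393, 0.332527)
  term(m=+5) = (0.015573, 0.044136)   from Y*(Ω₁)=(-0.172220, 0.005197), Y(Ω₂)=(-0.082617, -0.258772)
  term(m=+6) = (-0.028002, -0.031849)   from Y*(Ω₁)=(-0.387507, -0.260649), Y(Ω₂)=(0.087815, 0.023123)
Total Σ_m = (0.099201, 0.000000). Multiply by 0.966644: (0.095892, 0.000000). P_6(cos γ) = 0.095892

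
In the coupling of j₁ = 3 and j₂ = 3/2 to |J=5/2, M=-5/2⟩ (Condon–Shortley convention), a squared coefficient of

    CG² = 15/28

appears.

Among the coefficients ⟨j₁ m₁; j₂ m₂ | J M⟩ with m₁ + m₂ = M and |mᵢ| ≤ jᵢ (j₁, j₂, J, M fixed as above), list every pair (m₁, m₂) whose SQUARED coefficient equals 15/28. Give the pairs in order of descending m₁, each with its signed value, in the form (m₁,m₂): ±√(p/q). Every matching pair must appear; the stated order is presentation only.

Admissible pairs with m₁+m₂ = M = -5/2: (-3,1/2), (-2,-1/2), (-1,-3/2)
  (m₁,m₂)=(-1,-3/2): CG² = 3/28, CG = +√(3/28)
  (m₁,m₂)=(-2,-1/2): CG² = 5/14, CG = −√(5/14)
  (m₁,m₂)=(-3,1/2): CG² = 15/28, CG = +√(15/28)   ← matches the target
Pairs with CG² = 15/28: (-3,1/2): +√(15/28)

(-3,1/2): +√(15/28)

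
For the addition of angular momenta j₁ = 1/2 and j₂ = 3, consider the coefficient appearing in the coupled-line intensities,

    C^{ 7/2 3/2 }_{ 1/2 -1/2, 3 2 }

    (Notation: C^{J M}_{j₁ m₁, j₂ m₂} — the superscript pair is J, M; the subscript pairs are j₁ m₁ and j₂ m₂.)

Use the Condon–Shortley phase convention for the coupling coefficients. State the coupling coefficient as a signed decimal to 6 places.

+0.534522  (= +√(2/7))

√[8·0!1!6!/8! · 0!1!5!1!5!2!] = √(28800/7)
  +(−1)^0/∏(0,0,1,5,0,1)! = 1/120  (running 1/120)
⟨..|..⟩ = √(28800/7)·(1/120) = +0.534522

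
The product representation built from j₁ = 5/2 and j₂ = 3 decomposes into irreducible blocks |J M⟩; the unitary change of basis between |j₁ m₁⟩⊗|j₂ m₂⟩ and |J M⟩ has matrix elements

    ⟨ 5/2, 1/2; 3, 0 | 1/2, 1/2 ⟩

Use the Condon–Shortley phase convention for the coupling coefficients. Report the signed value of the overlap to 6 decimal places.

+0.377964  (= +√(1/7))

triangle: 5!*0!*1!/7! = 120/5040
(j±m)!: 3!*2!*3!*3!*1!*0! = 432
prefactor² = (2J+1)*Δ*N² = 144/7
  k=2: +1/(2!*3!*0!*1!*0!*0!) = 1/12
Σ = 1/12  ⇒  CG² = 144/7*(1/12)² = 1/7
CG = +√(1/7) = +0.377964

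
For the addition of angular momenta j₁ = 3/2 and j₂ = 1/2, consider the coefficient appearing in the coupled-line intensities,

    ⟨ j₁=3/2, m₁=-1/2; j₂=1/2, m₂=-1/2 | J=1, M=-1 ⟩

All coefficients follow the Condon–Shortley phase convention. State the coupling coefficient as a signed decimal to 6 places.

√[3·1!2!0!/4! · 1!2!0!1!0!2!] = √(1)
  +(−1)^0/∏(0,1,2,0,0,0)! = 1/2  (running 1/2)
⟨..|..⟩ = √(1)·(1/2) = +0.500000

+√(1/4) = +0.500000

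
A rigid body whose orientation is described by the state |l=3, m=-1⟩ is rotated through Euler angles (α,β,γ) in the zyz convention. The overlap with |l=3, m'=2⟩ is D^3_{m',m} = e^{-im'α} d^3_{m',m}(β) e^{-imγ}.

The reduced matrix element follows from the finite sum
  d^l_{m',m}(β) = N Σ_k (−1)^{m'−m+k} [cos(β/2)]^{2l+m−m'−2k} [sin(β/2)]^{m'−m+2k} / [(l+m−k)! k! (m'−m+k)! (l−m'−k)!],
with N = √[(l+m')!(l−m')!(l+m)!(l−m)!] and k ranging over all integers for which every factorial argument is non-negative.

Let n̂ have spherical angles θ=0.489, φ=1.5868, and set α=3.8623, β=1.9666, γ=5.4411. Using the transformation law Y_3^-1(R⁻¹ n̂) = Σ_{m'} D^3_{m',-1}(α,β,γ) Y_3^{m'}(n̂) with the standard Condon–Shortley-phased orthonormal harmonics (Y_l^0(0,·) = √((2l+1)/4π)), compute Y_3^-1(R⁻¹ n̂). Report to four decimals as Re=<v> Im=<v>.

Re=-0.0592 Im=0.2277

Need the full column D^3_{m',-1} for m'=−3..3 at α=3.8623, β=1.9666, γ=5.4411.
cos(β/2)=0.554279, sin(β/2)=0.832331
d^3_{-3,-1}: single k=2 term ⇒ +0.253251;  D = -0.062842-0.245330i
d^3_{-2,-1}: k∈[1..2] ⇒ +0.137701 -0.621017 = -0.483315;  D = -0.399080-0.272633i
d^3_{-1,-1}: k∈[0..2] ⇒ +0.028998 -0.523113 +0.884692 = +0.390577;  D = -0.387704+0.047291i
d^3_{0,-1}: k∈[0..2] ⇒ -0.150844 +1.020434 -0.767007 = +0.102583;  D = +0.068311-0.076531i
d^3_{1,-1}: k∈[0..2] ⇒ +0.392335 -1.179590 +0.332488 = -0.454767;  D = +0.003640-0.454752i
d^3_{2,-1}: k∈[0..1] ⇒ -0.621017 +0.700178 = +0.079162;  D = -0.051762-0.059894i
d^3_{3,-1}: single k=0 term ⇒ +0.571066;  D = +0.565686+0.078210i
Y_3^{m'}(θ=0.489,φ=1.5868) and Σ D·Y over m':
  (-0.0628-0.2453i)·(+0.0021+0.0432i)  (-0.3991-0.2726i)·(-0.1990+0.0064i)  (-0.3877+0.0473i)·(-0.0070-0.4397i)  (+0.0683-0.0765i)·(+0.2954+0.0000i)  (+0.0036-0.4548i)·(+0.0070-0.4397i)  (-0.0518-0.0599i)·(-0.1990-0.0064i)  (+0.5657+0.0782i)·(-0.0021+0.0432i)
Y_3^-1(R⁻¹ n̂) = -0.059247+0.227734i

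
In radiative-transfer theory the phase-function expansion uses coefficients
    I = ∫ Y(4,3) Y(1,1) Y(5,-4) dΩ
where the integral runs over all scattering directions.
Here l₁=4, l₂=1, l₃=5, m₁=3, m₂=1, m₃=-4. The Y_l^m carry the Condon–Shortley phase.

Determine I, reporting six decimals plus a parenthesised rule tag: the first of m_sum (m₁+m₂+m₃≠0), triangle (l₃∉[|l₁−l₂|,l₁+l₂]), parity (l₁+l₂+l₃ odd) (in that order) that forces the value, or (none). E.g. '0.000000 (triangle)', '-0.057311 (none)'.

0.294638 (none)

m-sum 0 ✓  L=10 even ✓  3≤5≤5 ✓
Π(2lᵢ+1) = 9×3×11 = 297
triangle coeff Δ(4,1,5) = 1/495
Σ_t [0,0]: t=0:+1/576 = 1/576
(3j)²=5/99 [(4 1 5; 0 0 0)], sign=-1
Σ_t [0,0]: t=0:+1/10080 = 1/10080
(3j)²=4/55 [(4 1 5; 3 1 -4)], sign=-1
⇒ 4πI² = 12/11
I = (+1)√(12/11/(4π)) = 0.29463840
No selection rule forces the value: the integral is nonzero (none).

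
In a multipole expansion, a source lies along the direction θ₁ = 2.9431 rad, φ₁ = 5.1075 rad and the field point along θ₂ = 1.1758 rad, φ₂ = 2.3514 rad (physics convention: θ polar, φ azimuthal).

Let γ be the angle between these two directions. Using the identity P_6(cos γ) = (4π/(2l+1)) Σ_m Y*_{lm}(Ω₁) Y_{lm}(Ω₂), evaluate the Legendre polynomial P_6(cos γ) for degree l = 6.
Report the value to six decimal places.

0.276856

Expand P_6 via completeness: Σ_{m} conj(Y_{6,m}) at Ω₁ times Y_{6,m} at Ω₂ —
  m=-6: (+0.000020-0.000020i) × (+0.008591-0.298571i) = -0.000006-0.000006i  (running Σ = -0.000006-0.000006i)
  m=-5: (-0.000450-0.000193i) × (+0.297631+0.312254i) = -0.000074-0.000198i  (running Σ = -0.000079-0.000204i)
  m=-4: (-0.000050+0.005164i) × (-0.162799-0.003123i) = +0.000024-0.000840i  (running Σ = -0.000055-0.001044i)
  m=-3: (+0.034358-0.013941i) × (-0.193830+0.188333i) = -0.004034+0.009173i  (running Σ = -0.004089+0.008128i)
  m=-2: (-0.126401-0.127626i) × (+0.002506-0.261303i) = -0.033666+0.032709i  (running Σ = -0.037755+0.040838i)
  m=-1: (-0.203860+0.488824i) × (-0.131936-0.133207i) = +0.092011-0.037338i  (running Σ = +0.054256+0.003500i)
  m=0: (+0.637303-0.000000i) × (+0.279139+0.000000i) = +0.177896+0.000000i  (running Σ = +0.232153+0.003500i)
  m=1: (+0.203860+0.488824i) × (+0.131936-0.133207i) = +0.092011+0.037338i  (running Σ = +0.324164+0.040838i)
  m=2: (-0.126401+0.127626i) × (+0.002506+0.261303i) = -0.033666-0.032709i  (running Σ = +0.290498+0.008128i)
  m=3: (-0.034358-0.013941i) × (+0.193830+0.188333i) = -0.004034-0.009173i  (running Σ = +0.286464-0.001044i)
  m=4: (-0.000050-0.005164i) × (-0.162799+0.003123i) = +0.000024+0.000840i  (running Σ = +0.286488-0.000204i)
  m=5: (+0.000450-0.000193i) × (-0.297631+0.312254i) = -0.000074+0.000198i  (running Σ = +0.286415-0.000006i)
  m=6: (+0.000020+0.000020i) × (+0.008591+0.298571i) = -0.000006+0.000006i  (running Σ = +0.286409+0.000000i)
Σ over m = +0.286409+0.000000i; ×(4π/13) → +0.276856+0.000000i. Real part: 0.276856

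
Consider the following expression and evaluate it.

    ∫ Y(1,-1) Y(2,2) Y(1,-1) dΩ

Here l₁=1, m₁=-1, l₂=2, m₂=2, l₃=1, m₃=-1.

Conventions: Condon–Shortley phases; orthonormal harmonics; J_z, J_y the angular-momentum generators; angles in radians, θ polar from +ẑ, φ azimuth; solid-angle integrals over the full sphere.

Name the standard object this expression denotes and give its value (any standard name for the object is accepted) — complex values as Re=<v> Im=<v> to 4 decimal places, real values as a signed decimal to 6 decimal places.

Gaunt coefficient, +0.309019

This is a Gaunt coefficient — the integral of a triple product of spherical harmonics over the sphere.
Checks pass: Σm=0; 4 even; l₃=1∈[1,3].
(2·1+1)(2·2+1)(2·1+1) = 45
Δ: 2! 0! 2! / 5! → 1/30
sum: t=1:−1/1 = -1/1
3j²(1 2 1; 0 0 0) = Δ·Π!·Σ² = 2/15  (sign +1)
sum: t=2:+1/4 = 1/4
3j²(1 2 1; -1 2 -1) = Δ·Π!·Σ² = 1/5  (sign +1)
combine: 4πI² = 45·2/15·1/5 = 6/5
take √, sign +1: I = 0.30901936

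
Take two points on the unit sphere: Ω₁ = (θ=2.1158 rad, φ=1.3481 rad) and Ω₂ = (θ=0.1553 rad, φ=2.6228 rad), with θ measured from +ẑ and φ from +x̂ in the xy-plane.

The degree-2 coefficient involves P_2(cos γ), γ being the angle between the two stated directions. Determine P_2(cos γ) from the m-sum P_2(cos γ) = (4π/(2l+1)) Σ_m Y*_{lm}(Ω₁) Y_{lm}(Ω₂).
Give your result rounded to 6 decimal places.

-0.163572

Term-by-term m-sum for l=2 (normalisation 4π/5 = 2.513274):
  [-2]  conj(Y_{2,-2})(Ω₁) = (-0.254903, 0.121687) ; Y_{2,-2}(Ω₂) = (0.004697, 0.007959) ; Δ = (-0.002166, -0.001457)
  [-1]  conj(Y_{2,-1})(Ω₁) = (-0.075641, -0.334025) ; Y_{2,-1}(Ω₂) = (-0.102523, -0.058536) ; Δ = (-0.011798, 0.038673)
  [+0]  conj(Y_{2,0})(Ω₁) = (-0.061097, -0.000000) ; Y_{2,0}(Ω₂) = (0.608146, 0.000000) ; Δ = (-0.037156, -0.000000)
  [+1]  conj(Y_{2,1})(Ω₁) = (0.075641, -0.334025) ; Y_{2,1}(Ω₂) = (0.102523, -0.058536) ; Δ = (-0.011798, -0.038673)
  [+2]  conj(Y_{2,2})(Ω₁) = (-0.254903, -0.121687) ; Y_{2,2}(Ω₂) = (0.004697, -0.007959) ; Δ = (-0.002166, 0.001457)
Accumulated sum (-0.065083, -0.000000); after 4π/(2l+1) scaling, (-0.163572, -0.000000) ⇒ P_2 = -0.163572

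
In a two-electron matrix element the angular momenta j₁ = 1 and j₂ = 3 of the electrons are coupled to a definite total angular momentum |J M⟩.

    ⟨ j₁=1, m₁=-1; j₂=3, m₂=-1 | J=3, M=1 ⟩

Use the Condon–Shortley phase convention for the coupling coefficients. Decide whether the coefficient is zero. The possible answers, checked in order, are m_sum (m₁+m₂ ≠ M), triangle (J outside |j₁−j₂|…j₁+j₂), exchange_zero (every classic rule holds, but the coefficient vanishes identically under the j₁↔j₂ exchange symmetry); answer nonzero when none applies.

m_sum

m-sum: m₁+m₂ = -1+(-1) = -2, M = 1  ✗ ⇒ coefficient is 0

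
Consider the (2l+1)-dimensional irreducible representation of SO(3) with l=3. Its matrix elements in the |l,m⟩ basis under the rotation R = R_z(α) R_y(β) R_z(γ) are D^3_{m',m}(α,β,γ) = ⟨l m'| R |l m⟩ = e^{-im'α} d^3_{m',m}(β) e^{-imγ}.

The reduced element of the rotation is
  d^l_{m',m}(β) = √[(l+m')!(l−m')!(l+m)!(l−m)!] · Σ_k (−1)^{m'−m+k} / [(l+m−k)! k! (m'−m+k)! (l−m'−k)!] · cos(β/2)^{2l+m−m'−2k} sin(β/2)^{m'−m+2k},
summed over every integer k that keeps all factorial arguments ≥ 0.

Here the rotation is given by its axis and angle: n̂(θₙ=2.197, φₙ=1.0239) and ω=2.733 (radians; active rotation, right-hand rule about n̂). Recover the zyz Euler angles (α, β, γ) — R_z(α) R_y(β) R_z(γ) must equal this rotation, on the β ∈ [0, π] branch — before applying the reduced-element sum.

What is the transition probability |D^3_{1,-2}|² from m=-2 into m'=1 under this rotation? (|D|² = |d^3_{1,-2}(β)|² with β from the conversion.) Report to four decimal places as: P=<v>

Axis–angle → zyz. n̂ = (sinθₙcosφₙ, sinθₙsinφₙ, cosθₙ) = (+0.421366, +0.692076, -0.586073), ω = 2.7330.
R = I cosω + sinω [n̂]ₓ + (1−cosω) n̂n̂ᵀ gives
  R = [-0.577198, +0.792086, -0.198599; +0.326371, +0.000830, -0.945241; -0.748548, -0.610409, -0.258993]
β = atan2(√(R₁₃²+R₂₃²), R₃₃) = 1.832776; α = atan2(R₂₃, R₁₃) mod 2π = 4.505297; γ = atan2(R₃₂, −R₃₁) mod 2π = 5.599090
Split into d^3_{1,-2}(β=1.8328) × two z-phases.
Half-angle: c=0.608690, s=0.793408. N=√(24·2·1·120)=75.894664
k∈{0,1} keeps every argument non-negative
  k=0: (−1)^3·75.8947/(12)·0.6087^3·0.7934^3 = -0.712375
  k=1: (−1)^4·75.8947/(24)·0.6087^1·0.7934^5 = +0.605173
d^3_{1,-2}(1.8328) = -0.712375 +0.605173 = -0.107202
|D^3_{1,-2}|² = |d^3_{1,-2}(β)|² = (-0.107202)² = 0.011492 (the z-rotation phases have unit modulus)

P=0.0115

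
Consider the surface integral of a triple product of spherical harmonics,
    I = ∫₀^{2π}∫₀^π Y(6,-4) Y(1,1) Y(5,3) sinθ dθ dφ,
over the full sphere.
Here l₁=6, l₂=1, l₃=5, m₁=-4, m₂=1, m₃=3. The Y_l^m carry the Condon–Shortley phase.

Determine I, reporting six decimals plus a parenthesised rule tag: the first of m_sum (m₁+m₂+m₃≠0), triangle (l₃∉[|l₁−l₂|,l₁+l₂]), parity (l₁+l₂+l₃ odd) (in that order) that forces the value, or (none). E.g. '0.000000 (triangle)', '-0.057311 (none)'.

0.274090 (none)

Rules hold: Σm=0, L=12 even, 5≤5≤7.
N = 13·3·11 = 429
Δ = 2!·10!·0!/13! = 1/858
Racah Σ t=1..1: t=1:−1/14400 = -1/14400
⇒ 3j(6 1 5; 0 0 0)² = 6/143, sgn +1
Racah Σ t=2..2: t=2:+1/161280 = 1/161280
⇒ 3j(6 1 5; -4 1 3)² = 15/286, sgn +1
4πI² = N·(3j₀)²·(3jₘ)² = 135/143
I = +1·√(0.944056/4π) = 0.27409047
No selection rule forces the value: the integral is nonzero (none).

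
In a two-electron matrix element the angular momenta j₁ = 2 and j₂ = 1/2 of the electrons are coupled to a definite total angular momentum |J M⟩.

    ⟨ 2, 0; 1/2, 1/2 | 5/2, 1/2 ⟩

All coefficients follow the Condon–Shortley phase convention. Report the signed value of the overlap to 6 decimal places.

+0.774597

√[6·0!4!1!/6! · 2!2!1!0!3!2!] = √(48/5)
  +(−1)^0/∏(0,0,2,1,2,0)! = 1/4  (running 1/4)
⟨..|..⟩ = √(48/5)·(1/4) = +0.774597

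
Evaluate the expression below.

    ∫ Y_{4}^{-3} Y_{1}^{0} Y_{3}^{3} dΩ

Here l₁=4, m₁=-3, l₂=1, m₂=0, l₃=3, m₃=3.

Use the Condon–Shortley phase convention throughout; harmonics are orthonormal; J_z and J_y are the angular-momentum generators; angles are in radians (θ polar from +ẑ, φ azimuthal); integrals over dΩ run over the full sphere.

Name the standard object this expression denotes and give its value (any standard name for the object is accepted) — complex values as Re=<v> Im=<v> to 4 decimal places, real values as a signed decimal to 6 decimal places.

Gaunt coefficient, -0.162868

This is a Gaunt coefficient — the integral of a triple product of spherical harmonics over the sphere.
Rules hold: Σm=0, L=8 even, 3≤3≤5.
N = 9·3·7 = 189
Δ = 2!·6!·0!/9! = 1/252
Racah Σ t=1..1: t=1:−1/36 = -1/36
⇒ 3j(4 1 3; 0 0 0)² = 4/63, sgn +1
Racah Σ t=1..1: t=1:−1/720 = -1/720
⇒ 3j(4 1 3; -3 0 3)² = 1/36, sgn -1
4πI² = N·(3j₀)²·(3jₘ)² = 1/3
I = -1·√(0.333333/4π) = -0.16286750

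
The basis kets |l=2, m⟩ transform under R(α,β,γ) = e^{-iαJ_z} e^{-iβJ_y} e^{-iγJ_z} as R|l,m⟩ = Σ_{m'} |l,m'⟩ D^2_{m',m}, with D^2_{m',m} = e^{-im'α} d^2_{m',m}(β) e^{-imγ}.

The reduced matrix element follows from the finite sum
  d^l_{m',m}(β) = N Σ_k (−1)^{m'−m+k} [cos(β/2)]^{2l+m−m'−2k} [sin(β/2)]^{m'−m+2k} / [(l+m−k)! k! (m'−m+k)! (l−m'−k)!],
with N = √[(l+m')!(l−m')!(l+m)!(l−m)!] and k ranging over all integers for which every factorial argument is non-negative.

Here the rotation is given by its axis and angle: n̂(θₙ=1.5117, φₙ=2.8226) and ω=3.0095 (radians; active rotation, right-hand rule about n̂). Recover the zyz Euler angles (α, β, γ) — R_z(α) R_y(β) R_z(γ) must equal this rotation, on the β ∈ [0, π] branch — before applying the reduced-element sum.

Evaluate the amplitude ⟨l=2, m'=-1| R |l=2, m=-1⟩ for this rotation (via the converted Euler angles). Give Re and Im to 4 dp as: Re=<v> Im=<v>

Axis–angle → zyz. n̂ = (sinθₙcosφₙ, sinθₙsinφₙ, cosθₙ) = (-0.947894, +0.313063, +0.059062), ω = 3.0095.
R = I cosω + sinω [n̂]ₓ + (1−cosω) n̂n̂ᵀ gives
  R = [+0.797891, -0.598695, -0.070248; -0.583137, -0.796126, +0.161665; -0.152714, -0.088027, -0.984342]
β = atan2(√(R₁₃²+R₂₃²), R₃₃) = 2.964399; α = atan2(R₂₃, R₁₃) mod 2π = 1.980710; γ = atan2(R₃₂, −R₃₁) mod 2π = 5.760288
Split into d^2_{-1,-1}(β=2.9644) × two z-phases.
c=cos(2.964399/2)=0.088481, s=sin(2.964399/2)=0.996078; N=√[1·6·1·6]=6.000000
k∈{0,1} keeps every argument non-negative
  k=0: (−1)^0·6.0000/(6)·0.0885^4·0.9961^0 = +0.000061
  k=1: (−1)^1·6.0000/(2)·0.0885^2·0.9961^2 = -0.023303
d^2_{-1,-1}(2.9644) = +0.000061 -0.023303 = -0.023242
D = (-0.398530+0.917155i)·(-0.023242)·(+0.866376-0.499393i) = -0.002620-0.023093i

Re=-0.0026 Im=-0.0231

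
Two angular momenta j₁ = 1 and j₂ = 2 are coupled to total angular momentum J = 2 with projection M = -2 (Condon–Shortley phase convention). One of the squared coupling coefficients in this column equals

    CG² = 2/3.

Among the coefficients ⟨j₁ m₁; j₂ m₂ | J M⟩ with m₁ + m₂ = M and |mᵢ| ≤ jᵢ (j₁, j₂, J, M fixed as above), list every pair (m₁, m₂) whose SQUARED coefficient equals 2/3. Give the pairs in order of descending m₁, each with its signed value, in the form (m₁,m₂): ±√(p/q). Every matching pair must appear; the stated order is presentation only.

(0,-2): +√(2/3)

Admissible pairs with m₁+m₂ = M = -2: (-1,-1), (0,-2)
  (m₁,m₂)=(0,-2): CG² = 2/3, CG = +√(2/3)   ← matches the target
  (m₁,m₂)=(-1,-1): CG² = 1/3, CG = −√(1/3)
Pairs with CG² = 2/3: (0,-2): +√(2/3)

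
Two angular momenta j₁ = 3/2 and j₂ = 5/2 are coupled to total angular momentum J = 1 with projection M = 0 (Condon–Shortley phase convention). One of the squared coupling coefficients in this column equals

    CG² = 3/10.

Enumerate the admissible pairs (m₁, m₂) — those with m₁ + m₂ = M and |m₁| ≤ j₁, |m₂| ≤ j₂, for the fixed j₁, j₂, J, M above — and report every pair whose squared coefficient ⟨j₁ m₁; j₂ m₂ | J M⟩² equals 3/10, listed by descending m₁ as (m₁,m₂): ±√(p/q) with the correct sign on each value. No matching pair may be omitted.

Admissible pairs with m₁+m₂ = M = 0: (-3/2,3/2), (-1/2,1/2), (1/2,-1/2), (3/2,-3/2)
  (m₁,m₂)=(3/2,-3/2): CG² = 1/5, CG = +√(1/5)
  (m₁,m₂)=(1/2,-1/2): CG² = 3/10, CG = −√(3/10)   ← matches the target
  (m₁,m₂)=(-1/2,1/2): CG² = 3/10, CG = +√(3/10)   ← matches the target
  (m₁,m₂)=(-3/2,3/2): CG² = 1/5, CG = −√(1/5)
Pairs with CG² = 3/10: (1/2,-1/2): −√(3/10); (-1/2,1/2): +√(3/10)

(1/2,-1/2): −√(3/10); (-1/2,1/2): +√(3/10)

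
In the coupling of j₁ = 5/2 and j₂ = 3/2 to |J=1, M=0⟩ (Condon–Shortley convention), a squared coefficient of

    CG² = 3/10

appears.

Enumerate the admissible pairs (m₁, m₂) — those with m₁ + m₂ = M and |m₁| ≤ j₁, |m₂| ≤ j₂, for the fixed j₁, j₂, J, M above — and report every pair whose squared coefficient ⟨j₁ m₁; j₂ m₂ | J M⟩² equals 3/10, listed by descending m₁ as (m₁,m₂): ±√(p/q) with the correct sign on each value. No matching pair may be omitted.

Admissible pairs with m₁+m₂ = M = 0: (-3/2,3/2), (-1/2,1/2), (1/2,-1/2), (3/2,-3/2)
  (m₁,m₂)=(3/2,-3/2): CG² = 1/5, CG = +√(1/5)
  (m₁,m₂)=(1/2,-1/2): CG² = 3/10, CG = −√(3/10)   ← matches the target
  (m₁,m₂)=(-1/2,1/2): CG² = 3/10, CG = +√(3/10)   ← matches the target
  (m₁,m₂)=(-3/2,3/2): CG² = 1/5, CG = −√(1/5)
Pairs with CG² = 3/10: (1/2,-1/2): −√(3/10); (-1/2,1/2): +√(3/10)

(1/2,-1/2): −√(3/10); (-1/2,1/2): +√(3/10)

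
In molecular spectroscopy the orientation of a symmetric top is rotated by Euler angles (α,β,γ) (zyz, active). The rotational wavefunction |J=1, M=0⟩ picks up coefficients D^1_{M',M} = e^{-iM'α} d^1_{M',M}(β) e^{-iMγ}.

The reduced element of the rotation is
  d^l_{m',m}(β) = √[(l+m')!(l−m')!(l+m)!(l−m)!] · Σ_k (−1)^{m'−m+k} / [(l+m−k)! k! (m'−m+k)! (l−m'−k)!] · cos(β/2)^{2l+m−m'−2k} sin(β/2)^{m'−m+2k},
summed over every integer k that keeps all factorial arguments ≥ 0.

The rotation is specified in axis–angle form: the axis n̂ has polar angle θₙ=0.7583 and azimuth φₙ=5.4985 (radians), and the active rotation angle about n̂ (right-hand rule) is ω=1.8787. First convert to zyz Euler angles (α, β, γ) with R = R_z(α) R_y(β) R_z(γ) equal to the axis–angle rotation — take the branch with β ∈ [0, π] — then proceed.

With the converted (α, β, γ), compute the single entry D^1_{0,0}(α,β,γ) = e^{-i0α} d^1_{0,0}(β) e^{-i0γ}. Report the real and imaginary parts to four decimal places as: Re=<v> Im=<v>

Axis–angle → zyz. n̂ = (sinθₙcosφₙ, sinθₙsinφₙ, cosθₙ) = (+0.486616, -0.485922, +0.726006), ω = 1.8787.
R = I cosω + sinω [n̂]ₓ + (1−cosω) n̂n̂ᵀ gives
  R = [+0.005496, -0.999981, -0.002717; +0.383744, +0.004618, -0.923428; +0.923423, +0.004033, +0.383763]
β = atan2(√(R₁₃²+R₂₃²), R₃₃) = 1.176929; α = atan2(R₂₃, R₁₃) mod 2π = 4.709447; γ = atan2(R₃₂, −R₃₁) mod 2π = 3.137225
D^1_{0,0}(4.7094,1.1769,3.1372) = e^{-i·0·4.7094}·d^1_{0,0}(1.1769)·e^{-i·0·3.1372}. Compute d first:
With c≡cos(β/2)=0.831794 and s≡sin(β/2)=0.555084, N=[1·1·1·1]^{1/2}=1.000000
The bounds max(0,m−m')=0 and min(l+m,l−m')=1 give 2 terms
  k=0: (−1)^0·1.0000/(1)·0.8318^2·0.5551^0 = +0.691881
  k=1: (−1)^1·1.0000/(1)·0.8318^0·0.5551^2 = -0.308119
d^1_{0,0}(1.1769) = +0.691881 -0.308119 = +0.383763
Phases: e^{-i·(0)·4.7094}=+1.000000+0.000000i, e^{-i·(0)·3.1372}=+1.000000+0.000000i ⇒ D=+0.383763+0.000000i

Re=0.3838 Im=0.0000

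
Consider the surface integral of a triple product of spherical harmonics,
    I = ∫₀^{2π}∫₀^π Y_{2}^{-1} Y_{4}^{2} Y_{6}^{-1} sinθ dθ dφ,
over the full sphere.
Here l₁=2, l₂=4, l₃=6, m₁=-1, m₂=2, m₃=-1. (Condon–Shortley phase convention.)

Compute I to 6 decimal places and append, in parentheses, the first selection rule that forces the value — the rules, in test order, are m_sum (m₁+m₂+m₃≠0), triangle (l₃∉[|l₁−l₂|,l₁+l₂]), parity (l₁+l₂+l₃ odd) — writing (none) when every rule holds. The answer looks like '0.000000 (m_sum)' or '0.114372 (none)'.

Rules hold: Σm=0, L=12 even, 2≤6≤6.
N = 5·9·13 = 585
Δ = 0!·4!·8!/13! = 1/6435
Racah Σ t=0..0: t=0:+1/2304 = 1/2304
⇒ 3j(2 4 6; 0 0 0)² = 5/143, sgn +1
Racah Σ t=0..0: t=0:+1/8640 = 1/8640
⇒ 3j(2 4 6; -1 2 -1)² = 14/1287, sgn -1
4πI² = N·(3j₀)²·(3jₘ)² = 350/1573
I = -1·√(0.222505/4π) = -0.13306527
No selection rule forces the value: the integral is nonzero (none).

-0.133065 (none)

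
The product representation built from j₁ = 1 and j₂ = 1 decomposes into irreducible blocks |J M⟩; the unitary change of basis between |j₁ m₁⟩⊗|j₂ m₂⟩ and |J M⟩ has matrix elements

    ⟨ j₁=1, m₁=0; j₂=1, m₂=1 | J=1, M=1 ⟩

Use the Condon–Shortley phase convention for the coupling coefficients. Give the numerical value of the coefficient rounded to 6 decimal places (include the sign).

-0.707107

j₁+j₂−J=1  J+j₁−j₂=1  J−j₁+j₂=1  j₁+j₂+J+1=4
(j₁±m₁, j₂±m₂, J±M) = (1,1,2,0,2,0)
P² = 1/2
sum k=1..1:
  [1] −1/1 = -1
S = -1
C² = P²·S² = 1/2 ; C = -0.707107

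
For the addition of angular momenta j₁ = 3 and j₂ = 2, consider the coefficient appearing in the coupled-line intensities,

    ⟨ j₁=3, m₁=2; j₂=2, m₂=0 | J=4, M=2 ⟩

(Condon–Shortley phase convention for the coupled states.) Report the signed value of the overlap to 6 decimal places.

+0.585540  (= +√(12/35))

√[9·1!5!3!/10! · 5!1!2!2!6!2!] = √(8640/7)
  +(−1)^0/∏(0,1,1,2,4,1)! = 1/48  (running 1/48)
  +(−1)^1/∏(1,0,0,1,5,2)! = -1/240  (running 1/60)
⟨..|..⟩ = √(8640/7)·(1/60) = +0.585540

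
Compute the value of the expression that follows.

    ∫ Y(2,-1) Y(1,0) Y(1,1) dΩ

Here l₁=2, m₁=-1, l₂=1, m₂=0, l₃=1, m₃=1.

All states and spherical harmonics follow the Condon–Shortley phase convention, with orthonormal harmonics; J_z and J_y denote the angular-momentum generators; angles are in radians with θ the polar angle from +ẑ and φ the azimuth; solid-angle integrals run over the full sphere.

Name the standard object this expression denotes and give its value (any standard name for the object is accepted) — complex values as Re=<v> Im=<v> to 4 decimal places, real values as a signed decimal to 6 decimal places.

This is a Gaunt coefficient — the integral of a triple product of spherical harmonics over the sphere.
Checks pass: Σm=0; 4 even; l₃=1∈[1,3].
(2·2+1)(2·1+1)(2·1+1) = 45
Δ: 2! 2! 0! / 5! → 1/30
sum: t=1:−1/1 = -1/1
3j²(2 1 1; 0 0 0) = Δ·Π!·Σ² = 2/15  (sign +1)
sum: t=1:−1/2 = -1/2
3j²(2 1 1; -1 0 1) = Δ·Π!·Σ² = 1/10  (sign -1)
combine: 4πI² = 45·2/15·1/10 = 3/5
take √, sign -1: I = -0.21850969

Gaunt coefficient, -0.218510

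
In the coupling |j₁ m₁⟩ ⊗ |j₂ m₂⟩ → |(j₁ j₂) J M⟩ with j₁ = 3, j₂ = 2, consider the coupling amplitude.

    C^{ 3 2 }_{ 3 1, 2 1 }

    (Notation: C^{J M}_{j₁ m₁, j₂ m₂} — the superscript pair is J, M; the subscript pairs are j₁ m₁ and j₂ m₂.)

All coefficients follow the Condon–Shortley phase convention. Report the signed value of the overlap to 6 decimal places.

-0.500000  (= −√(1/4))

√[7·2!4!2!/9! · 4!2!3!1!5!1!] = √(64)
  +(−1)^1/∏(1,1,1,2,3,0)! = -1/12  (running -1/12)
  +(−1)^2/∏(2,0,0,1,4,1)! = 1/48  (running -1/16)
⟨..|..⟩ = √(64)·(-1/16) = -0.500000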